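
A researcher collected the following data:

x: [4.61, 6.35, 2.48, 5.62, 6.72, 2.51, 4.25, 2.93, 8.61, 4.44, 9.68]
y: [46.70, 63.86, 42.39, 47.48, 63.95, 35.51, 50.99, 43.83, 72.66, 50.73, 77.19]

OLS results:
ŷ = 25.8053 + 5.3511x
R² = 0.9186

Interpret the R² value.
The model explains 91.86% of the variance in y (R² = 0.9186), leaving 8.14% unexplained; the fit is strong.

R² = 1 − SS_res/SS_tot compares the residual scatter to the total scatter of y about its mean.

Here R² = 0.9186:
- Explained: 91.86% of the variation in y
- Unexplained (residual): 100% − 91.86% = 8.14%
- Rule of thumb (below 0.3 weak; 0.3 to below 0.7 moderate; 0.7 and above strong) → strong

Calculation: R² = 1 − (SS_res / SS_tot), where SS_res is the sum of squared residuals and SS_tot the total sum of squares.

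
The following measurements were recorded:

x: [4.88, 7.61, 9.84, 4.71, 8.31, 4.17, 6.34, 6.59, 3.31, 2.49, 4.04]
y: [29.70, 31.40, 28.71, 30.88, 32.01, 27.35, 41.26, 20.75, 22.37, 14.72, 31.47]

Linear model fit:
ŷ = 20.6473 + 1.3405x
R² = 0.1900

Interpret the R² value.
R² = 0.1900 means 19.00% of the variation in y is explained by the linear relationship with x. This indicates a weak fit.

The coefficient of determination R² is the fraction of the total variation in y that the fitted line accounts for.

Here R² = 0.1900:
- Explained: 19.00% of the variation in y
- Unexplained (residual): 100% − 19.00% = 81.00%
- Rule of thumb (below 0.3 weak; 0.3 to below 0.7 moderate; 0.7 and above strong) → weak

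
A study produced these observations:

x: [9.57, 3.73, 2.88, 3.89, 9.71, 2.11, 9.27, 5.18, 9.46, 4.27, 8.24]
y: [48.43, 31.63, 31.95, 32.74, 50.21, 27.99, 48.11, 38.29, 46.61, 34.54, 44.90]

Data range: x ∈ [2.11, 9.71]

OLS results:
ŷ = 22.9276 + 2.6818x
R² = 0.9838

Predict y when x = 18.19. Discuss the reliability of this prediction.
ŷ = 71.7095 (extrapolation — x = 18.19 lies outside [2.11, 9.71], so reliability is low).

Prediction calculation:
ŷ = 22.9276 + 2.6818 × 18.19
ŷ = 71.7095

Reliability:
- Data range: x ∈ [2.11, 9.71]
- Prediction point: x = 18.19 is 8.48 units above the observed range → this is EXTRAPOLATION, not interpolation

Why that matters here:
- The standard error of prediction grows with (x − x̄)², and x = 18.19 is far from x̄ = 6.21
- Real relationships often flatten, saturate, or turn nonlinear at extremes
- There are no observations near this x to validate the fitted line there

A defensible statement: 'if the linear trend continued to x = 18.19, y would be about 71.7095' — the premise is untested.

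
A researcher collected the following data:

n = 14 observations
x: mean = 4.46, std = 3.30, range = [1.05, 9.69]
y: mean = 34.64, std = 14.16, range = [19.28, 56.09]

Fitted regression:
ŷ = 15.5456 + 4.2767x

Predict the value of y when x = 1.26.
ŷ = 20.9342

To predict y for x = 1.26, substitute into the regression equation:

ŷ = 15.5456 + 4.2767 × 1.26
ŷ = 15.5456 + 5.3886
ŷ = 20.9342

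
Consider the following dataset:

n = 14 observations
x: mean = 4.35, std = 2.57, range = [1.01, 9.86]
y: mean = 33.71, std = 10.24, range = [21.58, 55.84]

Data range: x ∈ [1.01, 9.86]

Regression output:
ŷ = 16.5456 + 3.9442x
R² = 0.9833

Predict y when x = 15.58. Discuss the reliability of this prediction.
ŷ = 77.9962, but this is extrapolation (above the data range [1.01, 9.86]) and may be unreliable.

Prediction calculation:
ŷ = 16.5456 + 3.9442 × 15.58
ŷ = 77.9962

Reliability:
- Data range: x ∈ [1.01, 9.86]
- Prediction point: x = 15.58 is 5.72 units above the observed range → this is EXTRAPOLATION, not interpolation

Why that matters here:
- There are no observations near this x to validate the fitted line there
- The linear relationship may not hold outside the observed range
- R² describes fit only over the sampled x values; it says nothing about behaviour beyond them

Report the number if required, but flag clearly that it is an extrapolation.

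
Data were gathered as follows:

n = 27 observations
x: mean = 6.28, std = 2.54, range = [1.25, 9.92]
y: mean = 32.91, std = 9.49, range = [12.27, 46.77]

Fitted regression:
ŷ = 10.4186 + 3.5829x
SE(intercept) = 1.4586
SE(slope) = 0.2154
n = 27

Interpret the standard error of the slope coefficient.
The slope 3.5829 is pinned down to within about ±0.2154 (one SE) by these data — relative uncertainty 6.0%, i.e. precise.

What SE measures:
- The standard error quantifies the sampling variability of the coefficient estimate
- It is the estimated standard deviation of β̂₁ across hypothetical repeated samples of the same size
- Smaller SE → more precise estimate

Relative precision:
- SE / |β̂₁| = 0.2154 / 3.5829 = 6.0%
- Rule of thumb (under 20%: precise; 20% to under 50%: moderately precise; 50% or more: imprecise) → precise

Link to interval estimation: a confidence interval for β₁ is β̂₁ ± t* × 0.2154, so SE sets the half-width per unit of t*.

What drives SE(β̂₁): wider spread of x values → smaller SE.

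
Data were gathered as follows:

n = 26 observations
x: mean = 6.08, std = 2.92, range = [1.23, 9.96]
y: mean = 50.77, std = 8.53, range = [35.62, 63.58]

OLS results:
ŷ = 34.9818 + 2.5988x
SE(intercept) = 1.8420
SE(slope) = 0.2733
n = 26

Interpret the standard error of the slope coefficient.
The slope 2.5988 is pinned down to within about ±0.2733 (one SE) by these data — relative uncertainty 10.5%, i.e. precise.

What SE measures:
- The standard error quantifies the sampling variability of the coefficient estimate
- It is the estimated standard deviation of β̂₁ across hypothetical repeated samples of the same size
- Smaller SE → more precise estimate

Relative precision:
- SE / |β̂₁| = 0.2733 / 2.5988 = 10.5%
- Rule of thumb (under 20%: precise; 20% to under 50%: moderately precise; 50% or more: imprecise) → precise

Link to the t-test: t = β̂₁ / SE(β̂₁) = 2.5988 / 0.2733 = 9.5090, the statistic for H₀: β₁ = 0.

What drives SE(β̂₁): larger n (here n = 26) → smaller SE.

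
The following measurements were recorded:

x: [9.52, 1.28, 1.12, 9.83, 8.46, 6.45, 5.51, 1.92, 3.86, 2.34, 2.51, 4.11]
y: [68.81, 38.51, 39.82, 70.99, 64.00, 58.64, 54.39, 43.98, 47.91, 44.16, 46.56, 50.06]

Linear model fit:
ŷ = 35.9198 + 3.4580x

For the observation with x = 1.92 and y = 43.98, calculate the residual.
Residual = 1.4208

The residual is the difference between the actual value and the predicted value:

Residual = y - ŷ

Step 1: Calculate predicted value
ŷ = 35.9198 + 3.4580 × 1.92
ŷ = 42.5592

Step 2: Calculate residual
Residual = 43.98 - 42.5592
Residual = 1.4208

Interpretation: the model underestimates the actual value by 1.4208 at this point (positive residual → observation lies above the fitted line).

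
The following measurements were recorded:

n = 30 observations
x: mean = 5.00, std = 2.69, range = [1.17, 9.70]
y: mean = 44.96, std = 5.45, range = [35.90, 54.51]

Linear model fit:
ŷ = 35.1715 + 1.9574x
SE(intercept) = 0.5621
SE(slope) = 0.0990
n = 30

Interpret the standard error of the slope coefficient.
The slope 1.9574 is pinned down to within about ±0.0990 (one SE) by these data — relative uncertainty 5.1%, i.e. precise.

What SE measures:
- The standard error quantifies the sampling variability of the coefficient estimate
- It is the estimated standard deviation of β̂₁ across hypothetical repeated samples of the same size
- Smaller SE → more precise estimate

Relative precision:
- SE / |β̂₁| = 0.0990 / 1.9574 = 5.1%
- Rule of thumb (under 20%: precise; 20% to under 50%: moderately precise; 50% or more: imprecise) → precise

Rough 95% range (±2 SE): 1.9574 ± 0.1980 → (1.7594, 2.1554).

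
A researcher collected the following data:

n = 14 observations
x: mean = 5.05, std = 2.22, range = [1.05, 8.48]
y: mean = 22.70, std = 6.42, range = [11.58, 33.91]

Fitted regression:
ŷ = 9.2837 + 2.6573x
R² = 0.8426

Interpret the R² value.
The model explains 84.26% of the variance in y (R² = 0.8426), leaving 15.74% unexplained; the fit is strong.

R² (coefficient of determination) measures the proportion of variance in y explained by the regression model.

Here R² = 0.8426:
- Explained: 84.26% of the variation in y
- Unexplained (residual): 100% − 84.26% = 15.74%
- Rule of thumb (below 0.3 weak; 0.3 to below 0.7 moderate; 0.7 and above strong) → strong

Equivalently, for simple linear regression R² = r², so |r| = √0.8426 ≈ 0.9179.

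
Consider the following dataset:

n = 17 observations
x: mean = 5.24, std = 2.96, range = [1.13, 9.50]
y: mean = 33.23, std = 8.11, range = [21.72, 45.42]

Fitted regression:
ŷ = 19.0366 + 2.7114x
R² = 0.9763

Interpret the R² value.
The model explains 97.63% of the variance in y (R² = 0.9763), leaving 2.37% unexplained; the fit is strong.

The coefficient of determination R² is the fraction of the total variation in y that the fitted line accounts for.

Here R² = 0.9763:
- Explained: 97.63% of the variation in y
- Unexplained (residual): 100% − 97.63% = 2.37%
- Rule of thumb (below 0.3 weak; 0.3 to below 0.7 moderate; 0.7 and above strong) → strong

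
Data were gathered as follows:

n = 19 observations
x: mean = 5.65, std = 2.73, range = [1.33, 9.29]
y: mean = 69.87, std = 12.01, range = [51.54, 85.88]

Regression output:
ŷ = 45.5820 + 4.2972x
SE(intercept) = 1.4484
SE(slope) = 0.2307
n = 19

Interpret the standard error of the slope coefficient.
SE(β̂₁) = 0.2307 is the estimated standard deviation of the slope estimate across repeated samples; relative to β̂₁ = 4.2972 that is 5.4%, a precise estimate.

SE(β̂₁) = 0.2307 says: if we drew many samples of n = 19 from the same population and refit each time, the fitted slopes would scatter with a standard deviation of roughly 0.2307 around the true β₁.

Relative precision:
- SE / |β̂₁| = 0.2307 / 4.2972 = 5.4%
- Rule of thumb (under 20%: precise; 20% to under 50%: moderately precise; 50% or more: imprecise) → precise

Link to interval estimation: a confidence interval for β₁ is β̂₁ ± t* × 0.2307, so SE sets the half-width per unit of t*.

What drives SE(β̂₁): larger n (here n = 19) → smaller SE; wider spread of x values → smaller SE; more residual scatter → larger SE.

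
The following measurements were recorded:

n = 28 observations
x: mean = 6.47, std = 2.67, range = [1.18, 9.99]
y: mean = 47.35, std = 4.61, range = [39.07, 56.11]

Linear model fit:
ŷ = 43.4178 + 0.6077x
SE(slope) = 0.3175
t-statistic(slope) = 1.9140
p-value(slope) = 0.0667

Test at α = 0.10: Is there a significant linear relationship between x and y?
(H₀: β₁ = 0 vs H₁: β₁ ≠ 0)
Since p-value = 0.0667 < α = 0.10, reject H₀ — the slope is significantly different from 0.

Hypothesis test for the slope coefficient:

H₀: β₁ = 0 (no linear relationship)
H₁: β₁ ≠ 0 (linear relationship exists)

Test statistic: t = β̂₁ / SE(β̂₁) = 0.6077 / 0.3175 = 1.9140

The p-value (0.0667) is the probability, under H₀, of a t-statistic at least as extreme as |t| = 1.9140 (two-sided, df = n − 2 = 26).

Decision rule: reject H₀ if p-value < α.
p-value = 0.0667 < α = 0.10 → reject H₀.

At α = 0.10 the data do provide convincing evidence of a nonzero slope.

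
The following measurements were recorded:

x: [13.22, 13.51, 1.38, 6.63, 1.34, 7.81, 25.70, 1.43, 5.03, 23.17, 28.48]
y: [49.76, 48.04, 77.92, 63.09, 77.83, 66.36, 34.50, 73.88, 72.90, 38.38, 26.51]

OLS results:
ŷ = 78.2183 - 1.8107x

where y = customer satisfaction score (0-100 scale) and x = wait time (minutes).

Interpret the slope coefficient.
An increase of one minute in wait time is associated with a 1.8107 points decrease in predicted satisfaction score.

β₁ = -1.8107 is the change in predicted satisfaction score (points) per additional minute of wait time.

Interpretation:
- Wait time up by 1 minute → predicted satisfaction score decreases by 1.8107 points
- The effect is assumed constant over the observed range of x (linearity)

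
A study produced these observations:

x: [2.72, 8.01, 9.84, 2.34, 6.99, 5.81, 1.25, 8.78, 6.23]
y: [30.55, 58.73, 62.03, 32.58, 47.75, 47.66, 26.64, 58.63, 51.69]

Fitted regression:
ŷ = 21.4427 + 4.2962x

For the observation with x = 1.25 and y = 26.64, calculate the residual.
Residual = -0.1730

The residual is the difference between the actual value and the predicted value:

Residual = y - ŷ

Step 1: Calculate predicted value
ŷ = 21.4427 + 4.2962 × 1.25
ŷ = 26.8130

Step 2: Calculate residual
Residual = 26.64 - 26.8130
Residual = -0.1730

Interpretation: the model overestimates the actual value by 0.1730 at this point (negative residual → observation lies below the fitted line).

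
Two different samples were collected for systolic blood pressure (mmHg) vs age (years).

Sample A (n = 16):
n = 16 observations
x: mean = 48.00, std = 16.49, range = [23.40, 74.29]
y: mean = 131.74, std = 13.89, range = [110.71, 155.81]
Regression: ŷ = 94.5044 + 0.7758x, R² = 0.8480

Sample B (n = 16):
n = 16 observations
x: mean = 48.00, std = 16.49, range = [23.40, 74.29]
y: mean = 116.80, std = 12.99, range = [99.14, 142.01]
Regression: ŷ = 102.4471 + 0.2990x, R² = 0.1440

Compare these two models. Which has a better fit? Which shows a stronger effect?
Model A has the better fit (R² = 0.8480 vs 0.1440). Model A shows the stronger effect (|β₁| = 0.7758 vs 0.2990).

Model Comparison:

Which explains more variance? (R²)
- Model A: R² = 0.8480 → 84.80% of variance in blood pressure explained
- Model B: R² = 0.1440 → 14.40% of variance in blood pressure explained
- 0.8480 > 0.1440 → Model A has the better fit

Which has the larger per-year effect? (|β₁|)
- Model A: β₁ = 0.7758 → predicted blood pressure rises 0.7758 mmHg per additional year of age
- Model B: β₁ = 0.2990 → predicted blood pressure rises 0.2990 mmHg per additional year of age
- |0.7758| > |0.2990| → Model A shows the stronger marginal effect

Notes:
- R² measures how tightly points cluster around the line; β₁ measures how steep the line is — they answer different questions.
- The two samples could reflect different populations, time periods, or measurement quality.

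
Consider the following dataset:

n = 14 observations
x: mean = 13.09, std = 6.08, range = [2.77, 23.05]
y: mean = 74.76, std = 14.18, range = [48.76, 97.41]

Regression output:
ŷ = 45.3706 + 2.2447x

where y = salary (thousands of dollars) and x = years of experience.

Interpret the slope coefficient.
On average, salary is about 2.2447 thousand dollars higher for every extra year of experience.

β₁ = 2.2447 is the change in predicted salary (thousand dollars) per additional year of experience.

Interpretation:
- Experience up by 1 year → predicted salary increases by 2.2447 thousand dollars
- This is a linear approximation: the same per-unit change is assumed across the whole observed x range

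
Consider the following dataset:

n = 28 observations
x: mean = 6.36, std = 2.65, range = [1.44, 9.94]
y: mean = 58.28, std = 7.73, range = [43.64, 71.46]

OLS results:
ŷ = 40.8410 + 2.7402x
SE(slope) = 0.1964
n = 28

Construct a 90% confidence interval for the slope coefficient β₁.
The 90% CI for β₁ is (2.4052, 3.0752)

Confidence interval for the slope:

The 90% CI for β₁ is: β̂₁ ± t*(α/2, n-2) × SE(β̂₁)

Step 1: Find critical t-value
- Confidence level = 0.9
- Degrees of freedom = n - 2 = 28 - 2 = 26
- t*(α/2, 26) = 1.7056

Step 2: Calculate margin of error
Margin = 1.7056 × 0.1964 = 0.3350

Step 3: Construct interval
CI = 2.7402 ± 0.3350
CI = (2.4052, 3.0752)

Interpretation: each one-unit increase in x is associated with a change in mean y of between 2.4052 and 3.0752, with 90% confidence.
Since 0 is outside the interval, a two-sided test at α = 0.10 would reject H₀: β₁ = 0.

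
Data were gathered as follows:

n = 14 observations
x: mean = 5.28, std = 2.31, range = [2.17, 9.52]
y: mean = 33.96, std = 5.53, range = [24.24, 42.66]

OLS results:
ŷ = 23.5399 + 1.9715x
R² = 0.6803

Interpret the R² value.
R² = 0.6803 means 68.03% of the variation in y is explained by the linear relationship with x. This indicates a moderate fit.

The coefficient of determination R² is the fraction of the total variation in y that the fitted line accounts for.

Here R² = 0.6803:
- Explained: 68.03% of the variation in y
- Unexplained (residual): 100% − 68.03% = 31.97%
- Rule of thumb (below 0.3 weak; 0.3 to below 0.7 moderate; 0.7 and above strong) → moderate

Note: R² says nothing about causation, and a high R² does not by itself mean the linear form is appropriate — check the residuals.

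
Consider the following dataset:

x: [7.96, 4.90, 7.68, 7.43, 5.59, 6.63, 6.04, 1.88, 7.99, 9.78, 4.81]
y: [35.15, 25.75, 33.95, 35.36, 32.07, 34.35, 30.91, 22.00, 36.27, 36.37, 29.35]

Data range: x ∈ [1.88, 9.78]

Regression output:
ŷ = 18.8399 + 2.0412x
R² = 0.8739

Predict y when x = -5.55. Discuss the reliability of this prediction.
The equation gives ŷ = 7.5112; however x = -5.55 is 7.43 units below the observed range, so this extrapolated value should not be trusted.

Prediction calculation:
ŷ = 18.8399 + 2.0412 × (-5.55)
ŷ = 7.5112

Reliability:
- Data range: x ∈ [1.88, 9.78]
- Prediction point: x = -5.55 is 7.43 units below the observed range → this is EXTRAPOLATION, not interpolation

Why that matters here:
- Real relationships often flatten, saturate, or turn nonlinear at extremes
- The standard error of prediction grows with (x − x̄)², and x = -5.55 is far from x̄ = 6.43

The R² = 0.8739 only validates the fit within [1.88, 9.78]; treat ŷ = 7.5112 with caution.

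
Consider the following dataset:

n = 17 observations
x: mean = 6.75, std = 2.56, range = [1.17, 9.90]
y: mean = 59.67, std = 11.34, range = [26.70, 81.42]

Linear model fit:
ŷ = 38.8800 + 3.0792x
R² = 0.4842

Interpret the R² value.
R² = 0.4842 means 48.42% of the variation in y is explained by the linear relationship with x. This indicates a moderate fit.

The coefficient of determination R² is the fraction of the total variation in y that the fitted line accounts for.

Here R² = 0.4842:
- Explained: 48.42% of the variation in y
- Unexplained (residual): 100% − 48.42% = 51.58%
- Rule of thumb (below 0.3 weak; 0.3 to below 0.7 moderate; 0.7 and above strong) → moderate

Note: R² never decreases when predictors are added, so it should not be used alone to compare models of different size.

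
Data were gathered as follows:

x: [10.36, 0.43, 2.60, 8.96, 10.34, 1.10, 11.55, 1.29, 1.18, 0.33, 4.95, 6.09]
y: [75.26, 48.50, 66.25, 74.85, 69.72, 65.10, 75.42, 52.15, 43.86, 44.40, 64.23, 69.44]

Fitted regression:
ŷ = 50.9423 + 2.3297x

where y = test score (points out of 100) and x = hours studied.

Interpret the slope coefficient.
On average, test score is about 2.3297 points higher for every extra hour of study time.

The slope β₁ = 2.3297 gives the rate at which the fitted test score changes with study time.

Interpretation:
- Study time up by 1 hour → predicted test score increases by 2.3297 points
- This is a linear approximation: the same per-unit change is assumed across the whole observed x range
- The slope describes association in these data, not necessarily a causal effect

The intercept β₀ = 50.9423 is the predicted test score when study time = 0.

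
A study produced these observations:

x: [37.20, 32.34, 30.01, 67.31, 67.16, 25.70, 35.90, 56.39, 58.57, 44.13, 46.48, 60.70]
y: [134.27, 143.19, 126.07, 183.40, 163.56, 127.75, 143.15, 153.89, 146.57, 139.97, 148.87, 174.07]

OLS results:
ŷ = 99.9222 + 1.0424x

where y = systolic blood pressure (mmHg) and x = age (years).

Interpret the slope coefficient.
On average, blood pressure is about 1.0424 mmHg higher for every extra year of age.

The slope β₁ = 1.0424 gives the rate at which the fitted blood pressure changes with age.

Interpretation:
- Age up by 1 year → predicted blood pressure increases by 1.0424 mmHg
- This is a linear approximation: the same per-unit change is assumed across the whole observed x range
- The slope describes association in these data, not necessarily a causal effect

The intercept β₀ = 99.9222 is the predicted blood pressure when age = 0; since the smallest observed x is 25.70, this is an extrapolation and mainly anchors the line.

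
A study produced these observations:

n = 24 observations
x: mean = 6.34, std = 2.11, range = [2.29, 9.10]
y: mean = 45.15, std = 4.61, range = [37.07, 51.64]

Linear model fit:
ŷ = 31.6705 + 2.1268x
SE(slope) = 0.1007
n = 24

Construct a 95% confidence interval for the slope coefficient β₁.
The 95% CI for β₁ is (1.9180, 2.3356)

Confidence interval for the slope:

The 95% CI for β₁ is: β̂₁ ± t*(α/2, n-2) × SE(β̂₁)

Step 1: Find critical t-value
- Confidence level = 0.95
- Degrees of freedom = n - 2 = 24 - 2 = 22
- t*(α/2, 22) = 2.0739

Step 2: Calculate margin of error
Margin = 2.0739 × 0.1007 = 0.2088

Step 3: Construct interval
CI = 2.1268 ± 0.2088
CI = (1.9180, 2.3356)

Interpretation: intervals built this way capture the true β₁ in 95% of repeated samples; here the plausible range for the per-unit effect of x on y is 1.9180 to 2.3356.
The interval does not include 0, suggesting a significant linear relationship.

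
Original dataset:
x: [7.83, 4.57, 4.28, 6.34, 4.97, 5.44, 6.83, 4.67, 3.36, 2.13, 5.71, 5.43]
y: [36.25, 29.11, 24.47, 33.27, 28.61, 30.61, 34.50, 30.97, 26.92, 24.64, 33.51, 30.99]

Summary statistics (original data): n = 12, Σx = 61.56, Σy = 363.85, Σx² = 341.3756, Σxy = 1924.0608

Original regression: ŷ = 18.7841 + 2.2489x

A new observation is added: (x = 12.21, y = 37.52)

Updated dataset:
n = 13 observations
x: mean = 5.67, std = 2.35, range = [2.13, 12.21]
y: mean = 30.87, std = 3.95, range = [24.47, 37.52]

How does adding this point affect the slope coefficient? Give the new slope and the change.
The slope changes from 2.2489 to 1.4554 (change of -0.7935, or -35.3%).

x = 12.21 lies well outside the original x-range [2.13, 7.83] (x̄ ≈ 5.13), so this observation has high leverage and can move the slope substantially.

Step 1: Update the sums with the new point (n goes from 12 to 13)
Σx  = 61.56 + 12.21 = 73.77
Σy  = 363.85 + 37.52 = 401.37
Σx² = 341.3756 + 12.21² = 341.3756 + 149.0841 = 490.4597
Σxy = 1924.0608 + 12.21×37.52 = 1924.0608 + 458.1192 = 2382.1800

Step 2: Recompute the slope with b₁ = (nΣxy − ΣxΣy) / (nΣx² − (Σx)²)
Numerator   = 13×2382.1800 − 73.77×401.37 = 30968.3400 − 29609.0649 = 1359.2751
Denominator = 13×490.4597 − 73.77² = 6375.9761 − 5442.0129 = 933.9632
b₁(new) = 1359.2751 / 933.9632 = 1.4554

(Same formula on the original sums: (12×1924.0608 − 61.56×363.85) / (12×341.3756 − 61.56²) = 690.1236 / 306.8736 = 2.2489, matching the given fit.)

Step 3: Change in slope
Δβ₁ = 1.4554 − 2.2489 = -0.7935
Relative change = -0.7935 / 2.2489 × 100% = -35.3%
→ the slope decreases when the point is added.

A high-leverage point only changes the slope if it is off the original line; here y = 37.52 is below the original trend, so the slope decreases.
In practice: examine leverage (hᵢ) and Cook's distance rather than deleting it automatically; refit with and without it and report both if conclusions differ.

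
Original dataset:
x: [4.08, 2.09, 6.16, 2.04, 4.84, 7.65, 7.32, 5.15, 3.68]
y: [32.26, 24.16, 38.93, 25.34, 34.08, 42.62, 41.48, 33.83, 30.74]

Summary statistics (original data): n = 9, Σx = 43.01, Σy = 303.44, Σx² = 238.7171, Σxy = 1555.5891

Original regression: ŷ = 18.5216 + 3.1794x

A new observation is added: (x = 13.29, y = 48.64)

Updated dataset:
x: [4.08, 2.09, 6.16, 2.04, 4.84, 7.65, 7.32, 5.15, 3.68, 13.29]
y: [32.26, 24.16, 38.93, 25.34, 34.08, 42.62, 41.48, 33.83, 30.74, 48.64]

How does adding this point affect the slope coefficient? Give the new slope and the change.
Adding the point moves β₁ from 3.1794 to 2.2344, i.e. it decreases by 0.9450 (-29.7%).

x = 13.29 lies well outside the original x-range [2.04, 7.65] (x̄ ≈ 4.78), so this observation has high leverage and can move the slope substantially.

Step 1: Update the sums with the new point (n goes from 9 to 10)
Σx  = 43.01 + 13.29 = 56.30
Σy  = 303.44 + 48.64 = 352.08
Σx² = 238.7171 + 13.29² = 238.7171 + 176.6241 = 415.3412
Σxy = 1555.5891 + 13.29×48.64 = 1555.5891 + 646.4256 = 2202.0147

Step 2: Recompute the slope with b₁ = (nΣxy − ΣxΣy) / (nΣx² − (Σx)²)
Numerator   = 10×2202.0147 − 56.30×352.08 = 22020.1470 − 19822.1040 = 2198.0430
Denominator = 10×415.3412 − 56.30² = 4153.4120 − 3169.6900 = 983.7220
b₁(new) = 2198.0430 / 983.7220 = 2.2344

(Same formula on the original sums: (9×1555.5891 − 43.01×303.44) / (9×238.7171 − 43.01²) = 949.3475 / 298.5938 = 3.1794, matching the given fit.)

Step 3: Change in slope
Δβ₁ = 2.2344 − 3.1794 = -0.9450
Relative change = -0.9450 / 3.1794 × 100% = -29.7%
→ the slope decreases when the point is added.

A high-leverage point only changes the slope if it is off the original line; here y = 48.64 is below the original trend, so the slope decreases.
In practice: check such a point for data-entry or measurement error; examine leverage (hᵢ) and Cook's distance rather than deleting it automatically.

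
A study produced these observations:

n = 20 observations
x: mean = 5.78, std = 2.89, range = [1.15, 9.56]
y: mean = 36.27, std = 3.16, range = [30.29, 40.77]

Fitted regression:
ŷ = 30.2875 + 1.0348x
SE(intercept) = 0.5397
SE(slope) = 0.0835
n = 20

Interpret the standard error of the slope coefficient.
The slope 1.0348 is pinned down to within about ±0.0835 (one SE) by these data — relative uncertainty 8.1%, i.e. precise.

SE(β̂₁) = s / √Sxx, where s is the residual standard deviation and Sxx = Σ(x − x̄)². It is the yardstick for how far β̂₁ = 1.0348 could plausibly be from the true slope.

Relative precision:
- SE / |β̂₁| = 0.0835 / 1.0348 = 8.1%
- Rule of thumb (under 20%: precise; 20% to under 50%: moderately precise; 50% or more: imprecise) → precise

Rough 95% range (±2 SE): 1.0348 ± 0.1670 → (0.8678, 1.2018).

What drives SE(β̂₁): larger n (here n = 20) → smaller SE; more residual scatter → larger SE; wider spread of x values → smaller SE.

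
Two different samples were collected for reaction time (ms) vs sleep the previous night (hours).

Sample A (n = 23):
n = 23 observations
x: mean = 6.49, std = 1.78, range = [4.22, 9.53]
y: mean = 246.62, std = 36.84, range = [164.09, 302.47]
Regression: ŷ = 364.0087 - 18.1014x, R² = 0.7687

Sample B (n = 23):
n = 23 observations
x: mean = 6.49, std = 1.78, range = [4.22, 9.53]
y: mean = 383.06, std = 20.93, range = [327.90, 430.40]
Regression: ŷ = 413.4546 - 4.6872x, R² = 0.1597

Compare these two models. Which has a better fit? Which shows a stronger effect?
Model A has the better fit (R² = 0.7687 vs 0.1597). Model A shows the stronger effect (|β₁| = 18.1014 vs 4.6872).

Model Comparison:

Goodness of fit (R²):
- Model A: R² = 0.7687 → 76.87% of variance in reaction time explained
- Model B: R² = 0.1597 → 15.97% of variance in reaction time explained
- 0.7687 > 0.1597 → Model A has the better fit

Strength of effect — compare |β₁|:
- Model A: β₁ = -18.1014 → predicted reaction time falls 18.1014 ms per additional hour of sleep
- Model B: β₁ = -4.6872 → predicted reaction time falls 4.6872 ms per additional hour of sleep
- |-18.1014| > |-4.6872| → Model A shows the stronger marginal effect

Note: A steeper slope doesn't make a better model if the scatter around the line is large.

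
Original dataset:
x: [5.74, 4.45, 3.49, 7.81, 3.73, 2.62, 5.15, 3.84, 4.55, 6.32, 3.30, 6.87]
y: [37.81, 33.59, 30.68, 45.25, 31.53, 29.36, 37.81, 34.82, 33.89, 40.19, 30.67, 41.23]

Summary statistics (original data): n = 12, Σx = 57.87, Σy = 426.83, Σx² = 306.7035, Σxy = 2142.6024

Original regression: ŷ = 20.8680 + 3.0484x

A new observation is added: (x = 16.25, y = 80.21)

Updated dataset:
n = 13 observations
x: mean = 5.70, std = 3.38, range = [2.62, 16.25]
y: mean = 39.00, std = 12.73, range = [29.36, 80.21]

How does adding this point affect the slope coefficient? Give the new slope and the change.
Adding the point moves β₁ from 3.0484 to 3.7465, i.e. it increases by 0.6981 (+22.9%).

x = 16.25 lies well outside the original x-range [2.62, 7.81] (x̄ ≈ 4.82), so this observation has high leverage and can move the slope substantially.

Step 1: Update the sums with the new point (n goes from 12 to 13)
Σx  = 57.87 + 16.25 = 74.12
Σy  = 426.83 + 80.21 = 507.04
Σx² = 306.7035 + 16.25² = 306.7035 + 264.0625 = 570.7660
Σxy = 2142.6024 + 16.25×80.21 = 2142.6024 + 1303.4125 = 3446.0149

Step 2: Recompute the slope with b₁ = (nΣxy − ΣxΣy) / (nΣx² − (Σx)²)
Numerator   = 13×3446.0149 − 74.12×507.04 = 44798.1937 − 37581.8048 = 7216.3889
Denominator = 13×570.7660 − 74.12² = 7419.9580 − 5493.7744 = 1926.1836
b₁(new) = 7216.3889 / 1926.1836 = 3.7465

(Same formula on the original sums: (12×2142.6024 − 57.87×426.83) / (12×306.7035 − 57.87²) = 1010.5767 / 331.5051 = 3.0484, matching the given fit.)

Step 3: Change in slope
Δβ₁ = 3.7465 − 3.0484 = +0.6981
Relative change = +0.6981 / 3.0484 × 100% = +22.9%
→ the slope increases when the point is added.

Because the point sits above the extension of the original line at a high-leverage x, it tilts the fit up.
In practice: examine leverage (hᵢ) and Cook's distance rather than deleting it automatically.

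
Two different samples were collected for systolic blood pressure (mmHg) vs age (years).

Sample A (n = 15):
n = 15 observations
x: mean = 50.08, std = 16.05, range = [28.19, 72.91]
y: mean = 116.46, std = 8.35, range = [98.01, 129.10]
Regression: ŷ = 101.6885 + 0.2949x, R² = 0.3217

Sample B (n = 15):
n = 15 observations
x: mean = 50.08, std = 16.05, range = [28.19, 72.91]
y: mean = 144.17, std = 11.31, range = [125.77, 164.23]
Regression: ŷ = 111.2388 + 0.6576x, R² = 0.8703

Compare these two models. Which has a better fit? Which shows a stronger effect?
Model B has the better fit (R² = 0.8703 vs 0.3217). Model B shows the stronger effect (|β₁| = 0.6576 vs 0.2949).

Model Comparison:

Fit — compare R²:
- Model A: R² = 0.3217 → 32.17% of variance in blood pressure explained
- Model B: R² = 0.8703 → 87.03% of variance in blood pressure explained
- 0.8703 > 0.3217 → Model B has the better fit

Effect size (slope magnitude):
- Model A: β₁ = 0.2949 → predicted blood pressure rises 0.2949 mmHg per additional year of age
- Model B: β₁ = 0.6576 → predicted blood pressure rises 0.6576 mmHg per additional year of age
- |0.2949| < |0.6576| → Model B shows the stronger marginal effect

Notes:
- A better fit (higher R²) doesn't necessarily mean a more important relationship.
- R² measures how tightly points cluster around the line; β₁ measures how steep the line is — they answer different questions.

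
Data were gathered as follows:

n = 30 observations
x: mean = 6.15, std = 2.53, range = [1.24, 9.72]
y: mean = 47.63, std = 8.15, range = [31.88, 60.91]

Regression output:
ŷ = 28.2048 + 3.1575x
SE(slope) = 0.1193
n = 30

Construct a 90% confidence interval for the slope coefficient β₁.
The 90% CI for β₁ is (2.9546, 3.3604)

Confidence interval for the slope:

The 90% CI for β₁ is: β̂₁ ± t*(α/2, n-2) × SE(β̂₁)

Step 1: Find critical t-value
- Confidence level = 0.9
- Degrees of freedom = n - 2 = 30 - 2 = 28
- t*(α/2, 28) = 1.7011

Step 2: Calculate margin of error
Margin = 1.7011 × 0.1193 = 0.2029

Step 3: Construct interval
CI = 3.1575 ± 0.2029
CI = (2.9546, 3.3604)

Interpretation: We are 90% confident that the true slope β₁ lies between 2.9546 and 3.3604.
The interval does not include 0, suggesting a significant linear relationship.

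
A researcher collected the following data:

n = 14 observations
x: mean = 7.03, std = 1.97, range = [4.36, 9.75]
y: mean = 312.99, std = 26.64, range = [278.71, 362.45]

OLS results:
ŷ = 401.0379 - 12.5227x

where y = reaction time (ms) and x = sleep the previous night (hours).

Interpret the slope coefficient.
On average, reaction time is about 12.5227 ms lower for every extra hour of sleep.

The slope β₁ = -12.5227 gives the rate at which the fitted reaction time changes with sleep.

Interpretation:
- Sleep up by 1 hour → predicted reaction time decreases by 12.5227 ms
- This is a linear approximation: the same per-unit change is assumed across the whole observed x range
- The slope describes association in these data, not necessarily a causal effect

The intercept β₀ = 401.0379 is the predicted reaction time when sleep = 0; since the smallest observed x is 4.36, this is an extrapolation and mainly anchors the line.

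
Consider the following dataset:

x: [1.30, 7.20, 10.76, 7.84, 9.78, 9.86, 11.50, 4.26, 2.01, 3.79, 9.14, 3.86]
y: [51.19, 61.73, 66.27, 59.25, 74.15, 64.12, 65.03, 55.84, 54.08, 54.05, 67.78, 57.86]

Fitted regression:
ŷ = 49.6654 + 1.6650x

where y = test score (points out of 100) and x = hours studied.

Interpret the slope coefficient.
On average, test score is about 1.6650 points higher for every extra hour of study time.

The slope β₁ = 1.6650 gives the rate at which the fitted test score changes with study time.

Interpretation:
- Study time up by 1 hour → predicted test score increases by 1.6650 points
- The effect is assumed constant over the observed range of x (linearity)
- The slope describes association in these data, not necessarily a causal effect

(β₀ = 49.6654 is the fitted value at x = 0 and is not part of the slope interpretation.)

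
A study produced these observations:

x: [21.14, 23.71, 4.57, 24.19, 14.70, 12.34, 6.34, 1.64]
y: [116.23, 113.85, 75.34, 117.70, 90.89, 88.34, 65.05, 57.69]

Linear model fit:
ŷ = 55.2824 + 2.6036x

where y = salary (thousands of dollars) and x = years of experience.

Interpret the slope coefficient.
On average, salary is about 2.6036 thousand dollars higher for every extra year of experience.

The slope β₁ = 2.6036 gives the rate at which the fitted salary changes with experience.

Interpretation:
- Experience up by 1 year → predicted salary increases by 2.6036 thousand dollars
- The effect is assumed constant over the observed range of x (linearity)
- The slope describes association in these data, not necessarily a causal effect

The intercept β₀ = 55.2824 is the predicted salary when experience = 0; since the smallest observed x is 1.64, this is an extrapolation and mainly anchors the line.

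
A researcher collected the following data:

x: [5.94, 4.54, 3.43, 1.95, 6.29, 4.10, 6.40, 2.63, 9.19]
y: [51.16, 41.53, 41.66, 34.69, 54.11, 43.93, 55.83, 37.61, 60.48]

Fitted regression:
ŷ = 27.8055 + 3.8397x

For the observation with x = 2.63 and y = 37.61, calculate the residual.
Residual = -0.2939

The residual is the difference between the actual value and the predicted value:

Residual = y - ŷ

Step 1: Calculate predicted value
ŷ = 27.8055 + 3.8397 × 2.63
ŷ = 37.9039

Step 2: Calculate residual
Residual = 37.61 - 37.9039
Residual = -0.2939

Interpretation: the model overestimates the actual value by 0.2939 at this point (negative residual → observation lies below the fitted line).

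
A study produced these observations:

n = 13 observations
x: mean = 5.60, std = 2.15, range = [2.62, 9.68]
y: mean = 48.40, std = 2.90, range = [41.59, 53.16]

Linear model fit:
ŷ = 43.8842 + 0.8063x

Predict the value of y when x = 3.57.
ŷ = 46.7627

x = 3.57 lies inside the observed range [2.62, 9.68], so the fitted equation applies directly:

ŷ = 43.8842 + 0.8063 × 3.57
ŷ = 43.8842 + 2.8785
ŷ = 46.7627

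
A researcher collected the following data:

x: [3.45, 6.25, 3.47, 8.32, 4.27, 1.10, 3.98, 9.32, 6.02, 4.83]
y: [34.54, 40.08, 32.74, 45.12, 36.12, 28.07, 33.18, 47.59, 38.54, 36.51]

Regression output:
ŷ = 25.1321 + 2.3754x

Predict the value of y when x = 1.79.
ŷ = 29.3841

x = 1.79 lies inside the observed range [1.10, 9.32], so the fitted equation applies directly:

ŷ = 25.1321 + 2.3754 × 1.79
ŷ = 25.1321 + 4.2520
ŷ = 29.3841

This is a point prediction; actual observations scatter around it by roughly the residual standard deviation.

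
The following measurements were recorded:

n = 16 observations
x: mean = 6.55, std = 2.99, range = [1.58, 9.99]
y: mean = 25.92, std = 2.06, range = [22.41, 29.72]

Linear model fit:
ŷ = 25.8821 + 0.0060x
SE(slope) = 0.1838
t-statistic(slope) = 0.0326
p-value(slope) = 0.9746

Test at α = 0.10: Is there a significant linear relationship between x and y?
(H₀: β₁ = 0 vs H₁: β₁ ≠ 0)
Since p-value = 0.9746 ≥ α = 0.10, fail to reject H₀ — the slope is not significantly different from 0.

Hypothesis test for the slope coefficient:

H₀: β₁ = 0 (no linear relationship)
H₁: β₁ ≠ 0 (linear relationship exists)

Test statistic: t = β̂₁ / SE(β̂₁) = 0.0060 / 0.1838 = 0.0326

With df = 14, the two-sided p-value for |t| = 0.0326 is 0.9746.

Decision rule: reject H₀ if p-value < α.
p-value = 0.9746 ≥ α = 0.10 → fail to reject H₀.

At α = 0.10 the data do not provide convincing evidence of a nonzero slope.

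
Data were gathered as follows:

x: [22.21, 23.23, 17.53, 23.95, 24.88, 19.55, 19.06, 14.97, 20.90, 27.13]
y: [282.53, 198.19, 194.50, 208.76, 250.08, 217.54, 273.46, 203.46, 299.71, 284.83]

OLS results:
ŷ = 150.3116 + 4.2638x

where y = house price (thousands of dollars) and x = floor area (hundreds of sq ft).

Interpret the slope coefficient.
For each additional hundred sq ft of floor area, predicted house price increases by approximately 4.2638 thousand dollars.

The slope β₁ = 4.2638 gives the rate at which the fitted house price changes with floor area.

Interpretation:
- Floor area up by 1 hundred sq ft → predicted house price increases by 4.2638 thousand dollars
- This is a linear approximation: the same per-unit change is assumed across the whole observed x range
- The slope describes association in these data, not necessarily a causal effect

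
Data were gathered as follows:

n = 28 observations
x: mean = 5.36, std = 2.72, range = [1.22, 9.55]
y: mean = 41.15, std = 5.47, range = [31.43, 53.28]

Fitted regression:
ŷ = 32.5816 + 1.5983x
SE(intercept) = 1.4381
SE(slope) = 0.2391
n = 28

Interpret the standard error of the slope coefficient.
SE(slope) = 0.2391 measures the uncertainty in the estimated slope. The coefficient is estimated precisely (SE/|β̂₁| = 15.0%).

What SE measures:
- The standard error quantifies the sampling variability of the coefficient estimate
- It is the estimated standard deviation of β̂₁ across hypothetical repeated samples of the same size
- Smaller SE → more precise estimate

Relative precision:
- SE / |β̂₁| = 0.2391 / 1.5983 = 15.0%
- Rule of thumb (under 20%: precise; 20% to under 50%: moderately precise; 50% or more: imprecise) → precise

Link to interval estimation: a confidence interval for β₁ is β̂₁ ± t* × 0.2391, so SE sets the half-width per unit of t*.

What drives SE(β̂₁): wider spread of x values → smaller SE.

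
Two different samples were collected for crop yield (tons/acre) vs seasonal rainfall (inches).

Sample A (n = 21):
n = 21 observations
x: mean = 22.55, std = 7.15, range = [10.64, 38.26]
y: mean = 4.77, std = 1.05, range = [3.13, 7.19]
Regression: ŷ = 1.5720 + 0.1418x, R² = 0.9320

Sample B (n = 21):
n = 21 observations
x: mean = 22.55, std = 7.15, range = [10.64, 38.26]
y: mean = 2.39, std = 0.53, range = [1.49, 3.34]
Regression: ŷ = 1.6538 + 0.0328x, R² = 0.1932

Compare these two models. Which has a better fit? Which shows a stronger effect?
Model A has the better fit (R² = 0.9320 vs 0.1932). Model A shows the stronger effect (|β₁| = 0.1418 vs 0.0328).

Model Comparison:

Which explains more variance? (R²)
- Model A: R² = 0.9320 → 93.20% of variance in crop yield explained
- Model B: R² = 0.1932 → 19.32% of variance in crop yield explained
- 0.9320 > 0.1932 → Model A has the better fit

Strength of effect — compare |β₁|:
- Model A: β₁ = 0.1418 → predicted crop yield rises 0.1418 tons/acre per additional inch of rainfall
- Model B: β₁ = 0.0328 → predicted crop yield rises 0.0328 tons/acre per additional inch of rainfall
- |0.1418| > |0.0328| → Model A shows the stronger marginal effect

Note: R² measures how tightly points cluster around the line; β₁ measures how steep the line is — they answer different questions.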